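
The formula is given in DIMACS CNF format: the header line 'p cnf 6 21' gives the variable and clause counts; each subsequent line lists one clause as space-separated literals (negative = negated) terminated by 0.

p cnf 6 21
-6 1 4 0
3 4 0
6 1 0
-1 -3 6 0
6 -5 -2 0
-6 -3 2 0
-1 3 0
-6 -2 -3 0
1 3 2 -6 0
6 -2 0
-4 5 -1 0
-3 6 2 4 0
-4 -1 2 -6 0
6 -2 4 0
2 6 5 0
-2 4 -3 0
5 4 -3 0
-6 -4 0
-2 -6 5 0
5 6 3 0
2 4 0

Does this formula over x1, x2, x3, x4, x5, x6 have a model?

No

Case x3 = True:
Case x6 = True:
(x2) alone gives x2 = True.
That conflicts with the unit clause (¬x2).
So x6 must be the other value — set x6 = False.
(x1) alone gives x1 = True.
That conflicts with the unit clause (¬x1).
Both values of x6 lead to a conflict.
So x3 must be the other value — set x3 = False.
(x4) alone gives x4 = True.
(¬x1) alone gives x1 = False.
(x6) alone gives x6 = True.
That conflicts with the unit clause (¬x6).
Both values of x3 lead to a conflict.
No assignment satisfies every clause.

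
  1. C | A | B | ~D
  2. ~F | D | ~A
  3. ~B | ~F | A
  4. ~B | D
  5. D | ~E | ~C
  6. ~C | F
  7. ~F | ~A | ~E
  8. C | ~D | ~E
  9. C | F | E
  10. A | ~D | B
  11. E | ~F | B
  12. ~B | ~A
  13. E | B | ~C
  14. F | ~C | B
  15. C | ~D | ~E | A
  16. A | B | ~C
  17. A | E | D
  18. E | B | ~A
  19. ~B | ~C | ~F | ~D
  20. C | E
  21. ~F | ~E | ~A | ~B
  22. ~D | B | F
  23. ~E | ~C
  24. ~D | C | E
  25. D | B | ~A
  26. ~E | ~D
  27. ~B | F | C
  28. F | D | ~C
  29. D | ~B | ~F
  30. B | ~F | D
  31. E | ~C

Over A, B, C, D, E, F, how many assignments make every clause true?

1

There are 2^6 = 64 truth assignments over (A, B, C, D, E, F).
Split on E. With E = 1, the clauses containing E are satisfied and ~E drops from the rest; 1 of the 2^5 = 32 assignments to the other variables satisfy what remains.
With E = 0, by the same count on the reduced clause set, 0 assignments work.
(One model: A=F, B=F, C=F, D=F, E=T, F=F.)
Total: 1 + 0 = 1.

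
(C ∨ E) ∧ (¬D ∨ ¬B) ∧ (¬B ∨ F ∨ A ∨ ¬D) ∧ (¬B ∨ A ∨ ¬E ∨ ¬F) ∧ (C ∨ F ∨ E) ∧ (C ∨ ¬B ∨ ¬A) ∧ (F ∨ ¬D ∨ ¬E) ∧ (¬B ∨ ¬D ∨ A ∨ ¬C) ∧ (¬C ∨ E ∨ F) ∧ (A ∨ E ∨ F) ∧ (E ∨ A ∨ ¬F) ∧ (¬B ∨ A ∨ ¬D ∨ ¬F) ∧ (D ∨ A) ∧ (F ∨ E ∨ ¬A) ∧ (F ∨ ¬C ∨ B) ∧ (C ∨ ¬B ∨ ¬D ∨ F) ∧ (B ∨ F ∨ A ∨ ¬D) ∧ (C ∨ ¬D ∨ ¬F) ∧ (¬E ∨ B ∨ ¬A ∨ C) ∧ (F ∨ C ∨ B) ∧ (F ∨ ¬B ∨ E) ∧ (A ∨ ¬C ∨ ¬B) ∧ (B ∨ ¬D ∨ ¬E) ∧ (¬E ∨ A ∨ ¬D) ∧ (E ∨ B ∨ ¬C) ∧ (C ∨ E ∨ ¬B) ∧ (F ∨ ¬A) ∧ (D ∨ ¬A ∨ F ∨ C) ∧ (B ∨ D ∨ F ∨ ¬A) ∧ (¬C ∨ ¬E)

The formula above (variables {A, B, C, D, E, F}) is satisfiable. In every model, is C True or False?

True

Suppose C = False.
The clause (E) is unit, so E = True.
Case D = False:
The clause (A) is unit, so A = True.
The clause (¬B) is unit, so B = False.
Now (B) is unsatisfied and unit — conflict.
Undo D and try D = True.
The clause (¬B) is unit, so B = False.
Now (B) is unsatisfied and unit — conflict.
Either choice for D ends in contradiction.
So every satisfying assignment has C = True.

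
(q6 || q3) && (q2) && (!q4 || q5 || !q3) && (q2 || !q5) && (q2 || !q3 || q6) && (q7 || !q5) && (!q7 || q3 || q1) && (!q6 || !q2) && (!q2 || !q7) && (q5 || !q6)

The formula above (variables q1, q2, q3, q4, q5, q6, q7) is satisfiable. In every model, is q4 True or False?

False

Suppose q4 = true.
Unit clause (q2) forces q2 = true.
Unit clause (!q6) forces q6 = false.
Unit clause (q3) forces q3 = true.
Unit clause (q5) forces q5 = true.
Unit clause (q7) forces q7 = true.
Now (!q7) is unsatisfied and unit — conflict.
So every satisfying assignment has q4 = False.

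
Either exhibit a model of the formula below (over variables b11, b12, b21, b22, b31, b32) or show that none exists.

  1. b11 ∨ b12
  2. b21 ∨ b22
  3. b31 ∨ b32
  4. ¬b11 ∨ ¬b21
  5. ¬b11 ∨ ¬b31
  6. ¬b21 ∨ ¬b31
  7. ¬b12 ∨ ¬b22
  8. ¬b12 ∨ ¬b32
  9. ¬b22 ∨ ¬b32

UNSATISFIABLE

Try b11 = True.
From the singleton clause (¬b21), b21 = False.
From the singleton clause (b22), b22 = True.
From the singleton clause (¬b31), b31 = False.
From the singleton clause (b32), b32 = True.
But (¬b32) is also a unit clause — contradiction.
Undo b11 and try b11 = False.
From the singleton clause (b12), b12 = True.
From the singleton clause (¬b22), b22 = False.
From the singleton clause (b21), b21 = True.
From the singleton clause (¬b31), b31 = False.
From the singleton clause (b32), b32 = True.
But (¬b32) is also a unit clause — contradiction.
Either choice for b11 ends in contradiction.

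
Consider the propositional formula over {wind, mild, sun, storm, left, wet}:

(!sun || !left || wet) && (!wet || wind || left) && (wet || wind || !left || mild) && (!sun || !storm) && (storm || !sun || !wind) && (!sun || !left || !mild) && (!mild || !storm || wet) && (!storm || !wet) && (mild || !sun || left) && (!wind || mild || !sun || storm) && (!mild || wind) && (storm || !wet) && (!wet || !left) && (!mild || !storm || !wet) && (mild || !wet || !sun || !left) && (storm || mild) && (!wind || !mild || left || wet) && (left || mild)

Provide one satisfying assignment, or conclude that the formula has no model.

Suppose sun = false.
Suppose storm = false.
From the singleton clause (!wet), wet = false.
From the singleton clause (mild), mild = true.
From the singleton clause (wind), wind = true.
From the singleton clause (left), left = true.
All clauses are satisfied.

wind: true, mild: true, sun: false, storm: false, left: true, wet: false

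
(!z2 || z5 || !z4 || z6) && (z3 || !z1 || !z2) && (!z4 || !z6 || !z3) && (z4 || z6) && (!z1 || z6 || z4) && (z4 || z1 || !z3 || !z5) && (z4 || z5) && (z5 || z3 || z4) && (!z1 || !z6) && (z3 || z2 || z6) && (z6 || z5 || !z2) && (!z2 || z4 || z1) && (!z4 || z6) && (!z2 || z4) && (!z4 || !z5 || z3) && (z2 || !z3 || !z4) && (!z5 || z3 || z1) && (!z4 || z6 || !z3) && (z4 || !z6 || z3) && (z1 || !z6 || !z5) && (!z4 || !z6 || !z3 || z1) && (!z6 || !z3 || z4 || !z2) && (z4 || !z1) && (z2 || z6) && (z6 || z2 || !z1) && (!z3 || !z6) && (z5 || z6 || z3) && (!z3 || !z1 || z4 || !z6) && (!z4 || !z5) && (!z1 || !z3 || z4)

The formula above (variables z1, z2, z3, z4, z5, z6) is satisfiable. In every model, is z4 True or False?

Suppose z4 = false.
(z6) alone gives z6 = true.
(z5) alone gives z5 = true.
(!z1) alone gives z1 = false.
Now (z1) is unsatisfied and unit — conflict.
So every satisfying assignment has z4 = True.

True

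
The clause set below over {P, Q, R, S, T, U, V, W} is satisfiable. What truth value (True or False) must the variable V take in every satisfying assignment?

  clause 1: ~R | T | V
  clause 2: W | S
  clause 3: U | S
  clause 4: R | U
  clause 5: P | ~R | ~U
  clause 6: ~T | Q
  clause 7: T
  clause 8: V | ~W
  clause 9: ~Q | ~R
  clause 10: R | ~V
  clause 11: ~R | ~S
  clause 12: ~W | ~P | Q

False

Suppose V = 1.
(T) alone gives T = 1.
(Q) alone gives Q = 1.
(~R) alone gives R = 0.
That conflicts with the unit clause (R).
So every satisfying assignment has V = False.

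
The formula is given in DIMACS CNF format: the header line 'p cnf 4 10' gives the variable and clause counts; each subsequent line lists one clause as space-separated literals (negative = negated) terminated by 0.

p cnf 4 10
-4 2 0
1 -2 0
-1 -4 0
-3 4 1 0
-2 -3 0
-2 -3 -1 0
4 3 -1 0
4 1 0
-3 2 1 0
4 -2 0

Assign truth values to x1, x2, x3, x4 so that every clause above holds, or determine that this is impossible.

x1=True; x2=False; x3=True; x4=False

Try x4 = False.
(x1) alone gives x1 = True.
(x3) alone gives x3 = True.
(¬x2) alone gives x2 = False.
This assignment satisfies each clause.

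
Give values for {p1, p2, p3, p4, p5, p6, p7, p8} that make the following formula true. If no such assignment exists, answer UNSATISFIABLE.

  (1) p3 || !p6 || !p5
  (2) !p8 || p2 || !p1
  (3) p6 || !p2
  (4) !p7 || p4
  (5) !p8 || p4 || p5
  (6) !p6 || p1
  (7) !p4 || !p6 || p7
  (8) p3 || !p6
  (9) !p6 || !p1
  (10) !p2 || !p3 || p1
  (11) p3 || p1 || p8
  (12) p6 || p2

UNSATISFIABLE

Case p6 = true:
(p1) alone gives p1 = true.
Now (!p1) is unsatisfied and unit — conflict.
Undo p6 and try p6 = false.
(!p2) alone gives p2 = false.
Now (p2) is unsatisfied and unit — conflict.
Both values of p6 lead to a conflict.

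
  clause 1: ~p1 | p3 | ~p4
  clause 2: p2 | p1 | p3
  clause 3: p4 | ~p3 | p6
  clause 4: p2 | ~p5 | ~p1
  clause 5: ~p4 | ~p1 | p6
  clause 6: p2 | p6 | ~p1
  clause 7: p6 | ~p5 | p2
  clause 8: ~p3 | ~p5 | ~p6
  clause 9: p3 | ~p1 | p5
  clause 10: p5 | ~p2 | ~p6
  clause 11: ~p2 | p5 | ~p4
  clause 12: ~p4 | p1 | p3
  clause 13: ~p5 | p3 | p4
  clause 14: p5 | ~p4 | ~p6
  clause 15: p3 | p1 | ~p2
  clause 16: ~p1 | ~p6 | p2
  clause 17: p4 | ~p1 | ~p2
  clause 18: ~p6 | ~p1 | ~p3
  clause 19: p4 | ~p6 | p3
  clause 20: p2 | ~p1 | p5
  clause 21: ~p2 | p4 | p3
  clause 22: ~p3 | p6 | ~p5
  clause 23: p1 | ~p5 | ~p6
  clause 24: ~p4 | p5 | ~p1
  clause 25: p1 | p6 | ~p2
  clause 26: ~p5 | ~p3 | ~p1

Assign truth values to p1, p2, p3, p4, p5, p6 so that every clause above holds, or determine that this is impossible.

Case p1 = 0:
Case p2 = 0:
Unit clause (p3) forces p3 = 1.
Case p4 = 1:
Case p6 = 0:
Unit clause (~p5) forces p5 = 0.
Every clause now holds.

p1: 0; p2: 0; p3: 1; p4: 1; p5: 0; p6: 0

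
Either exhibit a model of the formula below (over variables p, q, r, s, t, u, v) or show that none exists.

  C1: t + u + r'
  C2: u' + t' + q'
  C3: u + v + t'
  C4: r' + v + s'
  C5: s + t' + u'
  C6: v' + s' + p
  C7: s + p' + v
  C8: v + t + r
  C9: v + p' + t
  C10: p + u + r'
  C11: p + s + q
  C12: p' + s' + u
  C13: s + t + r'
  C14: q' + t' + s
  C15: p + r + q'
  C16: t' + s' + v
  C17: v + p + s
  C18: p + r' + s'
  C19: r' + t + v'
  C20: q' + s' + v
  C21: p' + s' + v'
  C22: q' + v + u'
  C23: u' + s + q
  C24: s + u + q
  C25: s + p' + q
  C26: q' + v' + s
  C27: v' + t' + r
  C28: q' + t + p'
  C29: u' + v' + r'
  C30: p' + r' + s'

Try t = 1.
Try u = 0.
From the singleton clause (v), v = 1.
From the singleton clause (r), r = 1.
From the singleton clause (p), p = 1.
From the singleton clause (s'), s = 0.
From the singleton clause (q'), q = 0.
Now (q) is unsatisfied and unit — conflict.
Backtrack on u: now try u = 1.
From the singleton clause (q'), q = 0.
From the singleton clause (s), s = 1.
From the singleton clause (v), v = 1.
From the singleton clause (p), p = 1.
Now (p') is unsatisfied and unit — conflict.
Neither u = 1 nor u = 0 works.
Backtrack on t: now try t = 0.
Try u = 1.
Try v = 1.
From the singleton clause (r'), r = 0.
Try s = 0.
From the singleton clause (q), q = 1.
Now (q') is unsatisfied and unit — conflict.
Backtrack on s: now try s = 1.
From the singleton clause (p), p = 1.
Now (p') is unsatisfied and unit — conflict.
Neither s = 1 nor s = 0 works.
Backtrack on v: now try v = 0.
From the singleton clause (r), r = 1.
From the singleton clause (s'), s = 0.
Now (s) is unsatisfied and unit — conflict.
Neither v = 1 nor v = 0 works.
Backtrack on u: now try u = 0.
From the singleton clause (r'), r = 0.
From the singleton clause (v), v = 1.
Try s = 0.
From the singleton clause (q), q = 1.
Now (q') is unsatisfied and unit — conflict.
Backtrack on s: now try s = 1.
From the singleton clause (p), p = 1.
Now (p') is unsatisfied and unit — conflict.
Neither s = 1 nor s = 0 works.
Neither u = 1 nor u = 0 works.
Neither t = 1 nor t = 0 works.

UNSATISFIABLE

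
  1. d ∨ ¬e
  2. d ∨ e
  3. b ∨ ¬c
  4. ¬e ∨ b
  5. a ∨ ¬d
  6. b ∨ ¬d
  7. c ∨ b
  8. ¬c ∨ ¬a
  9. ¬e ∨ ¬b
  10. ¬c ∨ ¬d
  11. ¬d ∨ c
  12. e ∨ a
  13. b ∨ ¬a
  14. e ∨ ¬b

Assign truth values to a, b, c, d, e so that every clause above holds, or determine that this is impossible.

Branch on d: set d = True.
(a) alone gives a = True.
(b) alone gives b = True.
(¬c) alone gives c = False.
Now (c) is unsatisfied and unit — conflict.
That branch fails; take d = False instead.
(¬e) alone gives e = False.
Now (e) is unsatisfied and unit — conflict.
Either choice for d ends in contradiction.

UNSATISFIABLE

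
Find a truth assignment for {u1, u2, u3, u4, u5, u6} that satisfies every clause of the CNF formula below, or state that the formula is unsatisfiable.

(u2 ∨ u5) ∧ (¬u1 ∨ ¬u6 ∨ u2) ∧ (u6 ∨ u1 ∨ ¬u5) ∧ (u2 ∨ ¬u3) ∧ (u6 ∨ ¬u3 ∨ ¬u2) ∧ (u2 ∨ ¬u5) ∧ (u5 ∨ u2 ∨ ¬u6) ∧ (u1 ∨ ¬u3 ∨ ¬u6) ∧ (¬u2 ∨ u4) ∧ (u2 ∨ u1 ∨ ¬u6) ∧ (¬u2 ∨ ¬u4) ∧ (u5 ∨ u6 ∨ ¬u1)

UNSATISFIABLE

Branch on u2: set u2 = True.
(u4) alone gives u4 = True.
But (¬u4) is also a unit clause — contradiction.
That branch fails; take u2 = False instead.
(u5) alone gives u5 = True.
But (¬u5) is also a unit clause — contradiction.
Either choice for u2 ends in contradiction.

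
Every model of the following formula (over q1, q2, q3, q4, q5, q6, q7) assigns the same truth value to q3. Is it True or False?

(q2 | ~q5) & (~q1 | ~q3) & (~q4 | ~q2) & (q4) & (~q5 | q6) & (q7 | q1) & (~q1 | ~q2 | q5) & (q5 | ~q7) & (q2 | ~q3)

False

Suppose q3 = 1.
(~q1) alone gives q1 = 0.
(q4) alone gives q4 = 1.
(~q2) alone gives q2 = 0.
That conflicts with the unit clause (q2).
So every satisfying assignment has q3 = False.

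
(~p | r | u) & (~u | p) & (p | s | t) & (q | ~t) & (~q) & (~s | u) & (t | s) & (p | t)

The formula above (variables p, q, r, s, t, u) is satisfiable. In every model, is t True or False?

False

Suppose t = 1.
From the singleton clause (q), q = 1.
But (~q) is also a unit clause — contradiction.
So every satisfying assignment has t = False.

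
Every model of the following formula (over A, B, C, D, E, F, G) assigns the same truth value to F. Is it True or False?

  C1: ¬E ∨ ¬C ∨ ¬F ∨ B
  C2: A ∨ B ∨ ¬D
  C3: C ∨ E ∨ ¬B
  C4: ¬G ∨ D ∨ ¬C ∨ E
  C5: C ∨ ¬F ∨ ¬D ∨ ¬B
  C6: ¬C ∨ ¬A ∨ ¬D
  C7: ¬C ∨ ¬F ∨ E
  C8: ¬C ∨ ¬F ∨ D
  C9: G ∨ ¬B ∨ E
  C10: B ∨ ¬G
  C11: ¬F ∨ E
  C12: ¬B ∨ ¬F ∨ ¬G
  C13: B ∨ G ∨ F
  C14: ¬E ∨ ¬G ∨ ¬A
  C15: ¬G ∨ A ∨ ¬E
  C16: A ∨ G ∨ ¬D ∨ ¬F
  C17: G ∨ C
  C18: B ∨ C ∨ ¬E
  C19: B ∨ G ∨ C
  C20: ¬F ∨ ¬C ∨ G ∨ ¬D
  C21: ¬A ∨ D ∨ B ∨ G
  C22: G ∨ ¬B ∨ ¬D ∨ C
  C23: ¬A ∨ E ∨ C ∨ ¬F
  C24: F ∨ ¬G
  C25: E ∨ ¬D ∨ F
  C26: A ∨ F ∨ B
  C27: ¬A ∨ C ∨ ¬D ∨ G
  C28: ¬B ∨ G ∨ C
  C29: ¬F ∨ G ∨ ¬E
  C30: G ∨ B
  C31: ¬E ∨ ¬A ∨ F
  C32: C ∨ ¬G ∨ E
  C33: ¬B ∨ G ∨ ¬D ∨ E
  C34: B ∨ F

Suppose F = True.
(E) alone gives E = True.
(G) alone gives G = True.
(B) alone gives B = True.
Now (¬B) is unsatisfied and unit — conflict.
So every satisfying assignment has F = False.

False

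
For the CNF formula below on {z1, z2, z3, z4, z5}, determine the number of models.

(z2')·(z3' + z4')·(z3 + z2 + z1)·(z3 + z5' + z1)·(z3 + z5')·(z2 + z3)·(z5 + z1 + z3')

There are 2^5 = 32 truth assignments over (z1, z2, z3, z4, z5).
Split on z2. With z2 = 1, the clauses containing z2 are satisfied and z2' drops from the rest; 0 of the 2^4 = 16 assignments to the other variables satisfy what remains.
With z2 = 0, by the same count on the reduced clause set, 3 assignments work.
Total: 0 + 3 = 3.

3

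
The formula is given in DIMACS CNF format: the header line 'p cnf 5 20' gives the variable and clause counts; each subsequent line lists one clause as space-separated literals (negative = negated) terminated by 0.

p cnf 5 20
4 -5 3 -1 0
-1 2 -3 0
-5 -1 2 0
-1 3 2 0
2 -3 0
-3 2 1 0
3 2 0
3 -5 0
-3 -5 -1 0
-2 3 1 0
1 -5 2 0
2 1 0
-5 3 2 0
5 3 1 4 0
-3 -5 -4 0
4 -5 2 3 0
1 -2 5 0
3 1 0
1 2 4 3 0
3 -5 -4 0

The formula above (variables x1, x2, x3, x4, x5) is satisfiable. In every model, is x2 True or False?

Suppose x2 = False.
(¬x3) alone gives x3 = False.
Now (x3) is unsatisfied and unit — conflict.
So every satisfying assignment has x2 = True.

True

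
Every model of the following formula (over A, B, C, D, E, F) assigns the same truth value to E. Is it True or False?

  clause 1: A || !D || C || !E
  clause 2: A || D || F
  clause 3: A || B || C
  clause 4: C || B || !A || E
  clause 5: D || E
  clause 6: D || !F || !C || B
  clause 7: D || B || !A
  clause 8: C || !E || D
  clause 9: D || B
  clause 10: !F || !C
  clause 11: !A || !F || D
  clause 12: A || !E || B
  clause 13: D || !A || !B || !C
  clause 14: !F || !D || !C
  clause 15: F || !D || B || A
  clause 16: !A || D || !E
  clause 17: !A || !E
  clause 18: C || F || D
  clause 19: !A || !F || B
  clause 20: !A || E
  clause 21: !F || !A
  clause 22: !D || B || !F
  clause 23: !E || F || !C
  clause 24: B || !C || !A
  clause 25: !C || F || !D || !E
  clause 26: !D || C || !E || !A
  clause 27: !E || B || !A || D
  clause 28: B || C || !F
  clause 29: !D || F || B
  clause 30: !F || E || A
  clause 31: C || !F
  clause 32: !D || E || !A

False

Suppose E = true.
From the singleton clause (!A), A = false.
From the singleton clause (B), B = true.
Suppose D = false.
From the singleton clause (F), F = true.
From the singleton clause (C), C = true.
But (!C) is also a unit clause — contradiction.
That branch fails; take D = true instead.
From the singleton clause (C), C = true.
From the singleton clause (!F), F = false.
But (F) is also a unit clause — contradiction.
Both values of D lead to a conflict.
So every satisfying assignment has E = False.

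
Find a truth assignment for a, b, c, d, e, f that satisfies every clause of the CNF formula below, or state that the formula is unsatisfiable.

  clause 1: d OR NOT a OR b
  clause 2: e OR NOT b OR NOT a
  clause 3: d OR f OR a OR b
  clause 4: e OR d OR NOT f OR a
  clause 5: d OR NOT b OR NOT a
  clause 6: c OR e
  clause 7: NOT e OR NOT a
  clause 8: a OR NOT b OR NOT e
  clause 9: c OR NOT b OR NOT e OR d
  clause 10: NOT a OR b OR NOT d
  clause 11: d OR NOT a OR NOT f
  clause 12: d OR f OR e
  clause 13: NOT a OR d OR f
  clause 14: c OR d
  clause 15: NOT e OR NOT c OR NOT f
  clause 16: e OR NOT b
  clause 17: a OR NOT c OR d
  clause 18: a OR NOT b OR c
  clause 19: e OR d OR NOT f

Suppose c = true.
Suppose e = false.
The clause (NOT b) is unit, so b = false.
Suppose d = true.
The clause (NOT a) is unit, so a = false.
No clause remains; f is free.

a=false,  b=false,  c=true,  d=true,  e=false,  f=true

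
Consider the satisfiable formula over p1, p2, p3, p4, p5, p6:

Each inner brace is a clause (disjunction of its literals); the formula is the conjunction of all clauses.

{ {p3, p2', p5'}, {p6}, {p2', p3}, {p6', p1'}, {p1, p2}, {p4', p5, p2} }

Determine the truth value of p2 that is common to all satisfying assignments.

True

Suppose p2 = 0.
The clause (p6) is unit, so p6 = 1.
The clause (p1') is unit, so p1 = 0.
But (p1) is also a unit clause — contradiction.
So every satisfying assignment has p2 = True.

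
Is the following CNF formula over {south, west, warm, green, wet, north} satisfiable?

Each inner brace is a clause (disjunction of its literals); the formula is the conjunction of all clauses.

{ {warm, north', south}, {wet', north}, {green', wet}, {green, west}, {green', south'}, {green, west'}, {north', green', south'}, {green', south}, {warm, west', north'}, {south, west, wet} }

No

Suppose wet = 0.
From the singleton clause (green'), green = 0.
From the singleton clause (west), west = 1.
But (west') is also a unit clause — contradiction.
So wet must be the other value — set wet = 1.
From the singleton clause (north), north = 1.
Suppose warm = 1.
Suppose green = 1.
From the singleton clause (south'), south = 0.
But (south) is also a unit clause — contradiction.
So green must be the other value — set green = 0.
From the singleton clause (west), west = 1.
But (west') is also a unit clause — contradiction.
Both values of green lead to a conflict.
So warm must be the other value — set warm = 0.
From the singleton clause (south), south = 1.
From the singleton clause (green'), green = 0.
From the singleton clause (west), west = 1.
But (west') is also a unit clause — contradiction.
Both values of warm lead to a conflict.
Both values of wet lead to a conflict.
No assignment satisfies every clause.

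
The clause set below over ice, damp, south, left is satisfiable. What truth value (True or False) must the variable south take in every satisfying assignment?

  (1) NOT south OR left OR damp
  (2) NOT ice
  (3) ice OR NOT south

False

Suppose south = true.
The clause (NOT ice) is unit, so ice = false.
Now (ice) is unsatisfied and unit — conflict.
So every satisfying assignment has south = False.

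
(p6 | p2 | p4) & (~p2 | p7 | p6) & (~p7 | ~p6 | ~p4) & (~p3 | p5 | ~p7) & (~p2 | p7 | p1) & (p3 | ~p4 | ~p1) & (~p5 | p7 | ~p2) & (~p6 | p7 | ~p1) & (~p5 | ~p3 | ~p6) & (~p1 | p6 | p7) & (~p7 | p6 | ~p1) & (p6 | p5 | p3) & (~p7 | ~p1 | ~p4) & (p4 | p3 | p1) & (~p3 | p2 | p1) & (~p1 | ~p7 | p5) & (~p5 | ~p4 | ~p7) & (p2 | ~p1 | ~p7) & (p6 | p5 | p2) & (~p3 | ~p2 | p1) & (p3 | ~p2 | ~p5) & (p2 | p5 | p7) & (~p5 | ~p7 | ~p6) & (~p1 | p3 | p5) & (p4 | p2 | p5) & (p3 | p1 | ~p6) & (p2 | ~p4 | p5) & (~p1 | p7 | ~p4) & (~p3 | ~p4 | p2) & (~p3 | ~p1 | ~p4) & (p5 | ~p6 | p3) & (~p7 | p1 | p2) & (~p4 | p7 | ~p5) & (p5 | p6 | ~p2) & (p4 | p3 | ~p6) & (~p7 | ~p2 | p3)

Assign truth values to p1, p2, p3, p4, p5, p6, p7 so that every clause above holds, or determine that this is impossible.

UNSATISFIABLE

Case p6 = 1:
Case p7 = 0:
The clause (~p1) is unit, so p1 = 0.
The clause (~p2) is unit, so p2 = 0.
The clause (~p3) is unit, so p3 = 0.
Now (p3) is unsatisfied and unit — conflict.
That branch fails; take p7 = 1 instead.
The clause (~p4) is unit, so p4 = 0.
The clause (~p5) is unit, so p5 = 0.
The clause (~p3) is unit, so p3 = 0.
Now (p3) is unsatisfied and unit — conflict.
Neither p7 = 1 nor p7 = 0 works.
That branch fails; take p6 = 0 instead.
Case p2 = 1:
The clause (p7) is unit, so p7 = 1.
The clause (~p1) is unit, so p1 = 0.
The clause (~p3) is unit, so p3 = 0.
Now (p3) is unsatisfied and unit — conflict.
That branch fails; take p2 = 0 instead.
The clause (p4) is unit, so p4 = 1.
The clause (p5) is unit, so p5 = 1.
The clause (~p7) is unit, so p7 = 0.
Now (p7) is unsatisfied and unit — conflict.
Neither p2 = 1 nor p2 = 0 works.
Neither p6 = 1 nor p6 = 0 works.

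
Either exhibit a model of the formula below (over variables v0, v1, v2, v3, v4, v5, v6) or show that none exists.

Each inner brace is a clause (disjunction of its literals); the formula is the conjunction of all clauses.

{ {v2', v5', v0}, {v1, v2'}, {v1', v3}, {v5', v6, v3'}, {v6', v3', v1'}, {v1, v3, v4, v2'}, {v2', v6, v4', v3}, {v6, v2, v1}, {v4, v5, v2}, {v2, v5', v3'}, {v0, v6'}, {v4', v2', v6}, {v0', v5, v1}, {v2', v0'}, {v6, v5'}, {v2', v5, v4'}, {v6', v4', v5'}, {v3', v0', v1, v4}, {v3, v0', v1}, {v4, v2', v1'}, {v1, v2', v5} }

Try v1 = 1.
The clause (v3) is unit, so v3 = 1.
The clause (v6') is unit, so v6 = 0.
The clause (v5') is unit, so v5 = 0.
Try v4 = 1.
The clause (v2') is unit, so v2 = 0.
No clause remains; v0 is free.

v0 ↦ 1; v1 ↦ 1; v2 ↦ 0; v3 ↦ 1; v4 ↦ 1; v5 ↦ 0; v6 ↦ 0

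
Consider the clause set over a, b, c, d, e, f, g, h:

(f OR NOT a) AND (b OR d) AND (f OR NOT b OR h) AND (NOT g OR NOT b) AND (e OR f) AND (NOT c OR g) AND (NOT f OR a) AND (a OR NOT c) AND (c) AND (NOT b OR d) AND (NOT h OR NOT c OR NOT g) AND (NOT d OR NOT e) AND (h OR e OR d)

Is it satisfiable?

Yes

Unit clause (c) forces c = true.
Unit clause (g) forces g = true.
Unit clause (NOT b) forces b = false.
Unit clause (d) forces d = true.
Unit clause (a) forces a = true.
Unit clause (f) forces f = true.
Unit clause (NOT h) forces h = false.
Unit clause (NOT e) forces e = false.
This assignment satisfies each clause.
A satisfying assignment: a: true,  b: false,  c: true,  d: true,  e: false,  f: true,  g: true,  h: false.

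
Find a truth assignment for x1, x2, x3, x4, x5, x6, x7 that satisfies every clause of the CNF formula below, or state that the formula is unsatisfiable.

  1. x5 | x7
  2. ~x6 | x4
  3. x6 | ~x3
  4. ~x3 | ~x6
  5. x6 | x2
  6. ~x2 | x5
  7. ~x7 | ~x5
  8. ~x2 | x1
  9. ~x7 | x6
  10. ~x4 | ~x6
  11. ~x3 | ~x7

Try x5 = 1.
Unit clause (~x7) forces x7 = 0.
Try x6 = 0.
Unit clause (~x3) forces x3 = 0.
Unit clause (x2) forces x2 = 1.
Unit clause (x1) forces x1 = 1.
All clauses hold; x4 can take either value.

x1 ↦ 1, x2 ↦ 1, x3 ↦ 0, x4 ↦ 0, x5 ↦ 1, x6 ↦ 0, x7 ↦ 0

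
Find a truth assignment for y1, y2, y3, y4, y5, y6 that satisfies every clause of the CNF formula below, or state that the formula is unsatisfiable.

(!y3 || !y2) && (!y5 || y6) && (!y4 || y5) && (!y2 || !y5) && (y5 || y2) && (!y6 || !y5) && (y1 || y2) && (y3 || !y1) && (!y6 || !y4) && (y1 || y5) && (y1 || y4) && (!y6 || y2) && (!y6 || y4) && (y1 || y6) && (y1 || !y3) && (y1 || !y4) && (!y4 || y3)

UNSATISFIABLE

Suppose y3 = false.
The clause (!y1) is unit, so y1 = false.
The clause (y2) is unit, so y2 = true.
The clause (!y5) is unit, so y5 = false.
But (y5) is also a unit clause — contradiction.
Undo y3 and try y3 = true.
The clause (!y2) is unit, so y2 = false.
The clause (y5) is unit, so y5 = true.
The clause (y6) is unit, so y6 = true.
But (!y6) is also a unit clause — contradiction.
Either choice for y3 ends in contradiction.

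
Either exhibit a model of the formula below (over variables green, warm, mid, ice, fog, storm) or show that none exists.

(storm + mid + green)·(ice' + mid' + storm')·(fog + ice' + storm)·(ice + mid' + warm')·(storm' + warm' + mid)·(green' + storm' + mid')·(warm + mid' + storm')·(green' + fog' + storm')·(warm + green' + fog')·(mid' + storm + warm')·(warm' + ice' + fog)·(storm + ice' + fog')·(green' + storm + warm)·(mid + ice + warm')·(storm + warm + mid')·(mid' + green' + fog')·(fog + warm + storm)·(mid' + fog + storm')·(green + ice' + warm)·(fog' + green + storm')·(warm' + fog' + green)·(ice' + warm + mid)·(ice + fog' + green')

Suppose storm = 1.
Suppose ice = 0.
Suppose mid = 0.
(warm') alone gives warm = 0.
Suppose green = 0.
(fog') alone gives fog = 0.
This assignment satisfies each clause.

green ↦ 0, warm ↦ 0, mid ↦ 0, ice ↦ 0, fog ↦ 0, storm ↦ 1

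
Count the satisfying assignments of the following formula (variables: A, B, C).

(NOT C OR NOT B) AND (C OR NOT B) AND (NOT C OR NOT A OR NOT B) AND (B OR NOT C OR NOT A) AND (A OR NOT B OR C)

There are 2^3 = 8 truth assignments over (A, B, C).
Check each against the 5 clauses (columns in the order A, B, C):
  F F F  ✓ satisfies all
  F F T  ✓ satisfies all
  F T F  ✗ fails (C OR NOT B)
  F T T  ✗ fails (NOT C OR NOT B)
  T F F  ✓ satisfies all
  T F T  ✗ fails (B OR NOT C OR NOT A)
  T T F  ✗ fails (C OR NOT B)
  T T T  ✗ fails (NOT C OR NOT B)
3 of the 8 rows are models.

3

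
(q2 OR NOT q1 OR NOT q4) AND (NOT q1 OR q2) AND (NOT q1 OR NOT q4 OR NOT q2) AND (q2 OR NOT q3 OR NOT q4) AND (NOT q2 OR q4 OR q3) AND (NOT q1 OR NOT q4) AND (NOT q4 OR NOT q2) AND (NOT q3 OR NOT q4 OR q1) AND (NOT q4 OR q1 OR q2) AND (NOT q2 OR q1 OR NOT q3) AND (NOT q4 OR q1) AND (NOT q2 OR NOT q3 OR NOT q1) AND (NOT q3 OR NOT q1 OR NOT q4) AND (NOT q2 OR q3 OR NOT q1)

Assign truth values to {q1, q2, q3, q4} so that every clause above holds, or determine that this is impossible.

Branch on q1: set q1 = false.
From the singleton clause (NOT q4), q4 = false.
Branch on q2: set q2 = false.
Every clause is now satisfied; q3 is unconstrained.

q1 ↦ false; q2 ↦ false; q3 ↦ false; q4 ↦ false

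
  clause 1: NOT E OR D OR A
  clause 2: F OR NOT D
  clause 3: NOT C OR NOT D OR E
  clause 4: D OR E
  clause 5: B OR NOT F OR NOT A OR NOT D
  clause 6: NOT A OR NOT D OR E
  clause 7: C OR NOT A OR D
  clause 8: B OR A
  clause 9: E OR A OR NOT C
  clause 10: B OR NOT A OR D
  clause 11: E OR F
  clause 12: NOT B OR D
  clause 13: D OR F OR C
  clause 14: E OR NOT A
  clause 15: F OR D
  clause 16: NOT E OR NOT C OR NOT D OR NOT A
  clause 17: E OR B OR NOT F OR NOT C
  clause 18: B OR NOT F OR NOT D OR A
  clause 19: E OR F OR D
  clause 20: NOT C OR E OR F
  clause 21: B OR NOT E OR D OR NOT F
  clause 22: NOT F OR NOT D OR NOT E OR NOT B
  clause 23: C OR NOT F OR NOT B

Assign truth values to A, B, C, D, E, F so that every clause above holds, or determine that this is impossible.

Suppose F = true.
Suppose D = true.
Suppose C = false.
The clause (NOT B) is unit, so B = false.
The clause (NOT A) is unit, so A = false.
Now (A) is unsatisfied and unit — conflict.
Undo C and try C = true.
The clause (E) is unit, so E = true.
The clause (NOT A) is unit, so A = false.
The clause (B) is unit, so B = true.
Now (NOT B) is unsatisfied and unit — conflict.
Neither C = true nor C = false works.
Undo D and try D = false.
The clause (E) is unit, so E = true.
The clause (A) is unit, so A = true.
The clause (C) is unit, so C = true.
The clause (B) is unit, so B = true.
Now (NOT B) is unsatisfied and unit — conflict.
Neither D = true nor D = false works.
Undo F and try F = false.
The clause (NOT D) is unit, so D = false.
Now (D) is unsatisfied and unit — conflict.
Neither F = true nor F = false works.

UNSATISFIABLE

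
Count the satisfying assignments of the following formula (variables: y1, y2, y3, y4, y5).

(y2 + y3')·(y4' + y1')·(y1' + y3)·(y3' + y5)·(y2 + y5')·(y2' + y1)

3

There are 2^5 = 32 truth assignments over (y1, y2, y3, y4, y5).
Split on y5. With y5 = 1, the clauses containing y5 are satisfied and y5' drops from the rest; 1 of the 2^4 = 16 assignments to the other variables satisfy what remains.
With y5 = 0, by the same count on the reduced clause set, 2 assignments work.
(One model: y1=F, y2=F, y3=F, y4=F, y5=F.)
Total: 1 + 2 = 3.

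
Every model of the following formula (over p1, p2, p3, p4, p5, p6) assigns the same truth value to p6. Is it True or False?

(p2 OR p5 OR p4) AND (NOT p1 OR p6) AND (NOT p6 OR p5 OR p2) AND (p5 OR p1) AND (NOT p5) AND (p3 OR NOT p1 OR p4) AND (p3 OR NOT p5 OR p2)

Suppose p6 = false.
(NOT p1) alone gives p1 = false.
(p5) alone gives p5 = true.
Now (NOT p5) is unsatisfied and unit — conflict.
So every satisfying assignment has p6 = True.

True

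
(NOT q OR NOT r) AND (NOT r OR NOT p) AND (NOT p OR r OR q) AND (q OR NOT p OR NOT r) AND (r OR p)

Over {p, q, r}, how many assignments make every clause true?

2

There are 2^3 = 8 truth assignments over (p, q, r).
Check each against the 5 clauses (columns in the order p, q, r):
  F F F  ✗ fails (r OR p)
  F F T  ✓ satisfies all
  F T F  ✗ fails (r OR p)
  F T T  ✗ fails (NOT q OR NOT r)
  T F F  ✗ fails (NOT p OR r OR q)
  T F T  ✗ fails (NOT r OR NOT p)
  T T F  ✓ satisfies all
  T T T  ✗ fails (NOT q OR NOT r)
2 of the 8 rows are models.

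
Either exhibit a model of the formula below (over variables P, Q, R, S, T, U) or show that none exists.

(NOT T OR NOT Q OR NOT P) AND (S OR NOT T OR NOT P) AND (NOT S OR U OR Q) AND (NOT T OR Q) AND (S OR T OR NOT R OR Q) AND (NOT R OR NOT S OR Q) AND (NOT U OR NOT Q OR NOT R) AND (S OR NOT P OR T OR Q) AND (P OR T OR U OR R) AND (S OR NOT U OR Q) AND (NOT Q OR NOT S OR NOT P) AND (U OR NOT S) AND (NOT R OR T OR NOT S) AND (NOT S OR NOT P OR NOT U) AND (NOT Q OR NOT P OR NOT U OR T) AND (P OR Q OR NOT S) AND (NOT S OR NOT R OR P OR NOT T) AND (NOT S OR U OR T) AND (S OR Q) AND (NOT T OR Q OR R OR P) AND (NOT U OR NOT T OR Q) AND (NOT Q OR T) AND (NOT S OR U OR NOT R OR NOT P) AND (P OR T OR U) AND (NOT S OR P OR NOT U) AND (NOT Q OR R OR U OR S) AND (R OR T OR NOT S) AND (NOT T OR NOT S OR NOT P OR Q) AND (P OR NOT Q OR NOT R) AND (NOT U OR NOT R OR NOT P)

P ↦ false, Q ↦ true, R ↦ false, S ↦ false, T ↦ true, U ↦ true

Case T = true:
Unit clause (Q) forces Q = true.
Unit clause (NOT P) forces P = false.
Unit clause (NOT R) forces R = false.
Case U = true:
Unit clause (NOT S) forces S = false.
All clauses are satisfied.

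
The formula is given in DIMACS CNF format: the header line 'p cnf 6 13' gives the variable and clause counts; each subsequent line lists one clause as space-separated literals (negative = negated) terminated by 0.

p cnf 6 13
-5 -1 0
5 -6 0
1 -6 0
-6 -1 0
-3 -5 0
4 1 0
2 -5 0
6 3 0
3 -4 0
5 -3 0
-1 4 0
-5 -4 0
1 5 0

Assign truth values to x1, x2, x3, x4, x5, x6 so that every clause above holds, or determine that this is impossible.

UNSATISFIABLE

Case x5 = False:
(¬x6) alone gives x6 = False.
(x3) alone gives x3 = True.
Now (¬x3) is unsatisfied and unit — conflict.
So x5 must be the other value — set x5 = True.
(¬x1) alone gives x1 = False.
(¬x6) alone gives x6 = False.
(¬x3) alone gives x3 = False.
Now (x3) is unsatisfied and unit — conflict.
Neither x5 = True nor x5 = False works.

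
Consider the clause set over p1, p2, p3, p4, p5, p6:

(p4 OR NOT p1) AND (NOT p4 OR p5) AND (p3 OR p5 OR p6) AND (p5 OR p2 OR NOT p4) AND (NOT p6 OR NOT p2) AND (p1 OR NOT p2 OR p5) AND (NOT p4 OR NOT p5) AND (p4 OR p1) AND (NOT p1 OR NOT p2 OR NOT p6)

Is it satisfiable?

Try p4 = true.
From the singleton clause (p5), p5 = true.
That conflicts with the unit clause (NOT p5).
So p4 must be the other value — set p4 = false.
From the singleton clause (NOT p1), p1 = false.
That conflicts with the unit clause (p1).
Both values of p4 lead to a conflict.
No assignment satisfies every clause.

Unsatisfiable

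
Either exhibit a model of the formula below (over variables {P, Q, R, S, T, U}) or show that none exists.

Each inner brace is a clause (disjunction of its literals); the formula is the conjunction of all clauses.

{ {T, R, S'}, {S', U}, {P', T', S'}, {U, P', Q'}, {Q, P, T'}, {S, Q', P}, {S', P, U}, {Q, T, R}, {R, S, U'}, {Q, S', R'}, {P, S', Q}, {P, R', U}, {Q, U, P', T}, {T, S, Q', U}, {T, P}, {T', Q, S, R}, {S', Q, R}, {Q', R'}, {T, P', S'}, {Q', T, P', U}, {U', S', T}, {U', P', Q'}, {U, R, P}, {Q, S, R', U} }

P=1, Q=0, R=1, S=0, T=0, U=1

Try S = 0.
Try Q = 0.
Try P = 1.
Try T = 0.
The clause (R) is unit, so R = 1.
The clause (U) is unit, so U = 1.
Every clause now holds.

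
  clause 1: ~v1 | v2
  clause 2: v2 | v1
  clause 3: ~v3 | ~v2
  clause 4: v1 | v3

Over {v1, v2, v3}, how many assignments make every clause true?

There are 2^3 = 8 truth assignments over (v1, v2, v3).
Check each against the 4 clauses (columns in the order v1, v2, v3):
  F F F  ✗ fails (v2 | v1)
  F F T  ✗ fails (v2 | v1)
  F T F  ✗ fails (v1 | v3)
  F T T  ✗ fails (~v3 | ~v2)
  T F F  ✗ fails (~v1 | v2)
  T F T  ✗ fails (~v1 | v2)
  T T F  ✓ satisfies all
  T T T  ✗ fails (~v3 | ~v2)
1 of the 8 rows is a model.

1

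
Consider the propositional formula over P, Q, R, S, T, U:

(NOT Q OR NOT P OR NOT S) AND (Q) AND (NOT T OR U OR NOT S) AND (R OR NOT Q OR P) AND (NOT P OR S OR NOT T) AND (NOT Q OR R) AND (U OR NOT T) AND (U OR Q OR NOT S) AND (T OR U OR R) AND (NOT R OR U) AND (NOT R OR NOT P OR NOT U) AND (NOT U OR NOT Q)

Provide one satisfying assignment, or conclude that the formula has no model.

UNSATISFIABLE

From the singleton clause (Q), Q = true.
From the singleton clause (R), R = true.
From the singleton clause (U), U = true.
Now (NOT U) is unsatisfied and unit — conflict.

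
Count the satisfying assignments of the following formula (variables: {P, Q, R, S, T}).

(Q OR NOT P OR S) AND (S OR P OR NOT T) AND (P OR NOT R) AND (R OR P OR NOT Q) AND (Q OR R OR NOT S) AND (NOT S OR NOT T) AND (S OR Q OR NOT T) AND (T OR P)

7

There are 2^5 = 32 truth assignments over (P, Q, R, S, T).
Split on T. With T = true, the clauses containing T are satisfied and NOT T drops from the rest; 2 of the 2^4 = 16 assignments to the other variables satisfy what remains.
With T = false, by the same count on the reduced clause set, 5 assignments work.
(One model: P=T, Q=F, R=T, S=T, T=F.)
Total: 2 + 5 = 7.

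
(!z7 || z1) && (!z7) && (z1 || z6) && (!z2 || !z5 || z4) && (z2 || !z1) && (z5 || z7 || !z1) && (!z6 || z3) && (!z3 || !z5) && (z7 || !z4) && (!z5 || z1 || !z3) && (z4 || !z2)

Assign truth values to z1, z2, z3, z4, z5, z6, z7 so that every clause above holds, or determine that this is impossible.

(!z7) alone gives z7 = false.
(!z4) alone gives z4 = false.
(!z2) alone gives z2 = false.
(!z1) alone gives z1 = false.
(z6) alone gives z6 = true.
(z3) alone gives z3 = true.
(!z5) alone gives z5 = false.
All clauses are satisfied.

z1 ↦ false,  z2 ↦ false,  z3 ↦ true,  z4 ↦ false,  z5 ↦ false,  z6 ↦ true,  z7 ↦ false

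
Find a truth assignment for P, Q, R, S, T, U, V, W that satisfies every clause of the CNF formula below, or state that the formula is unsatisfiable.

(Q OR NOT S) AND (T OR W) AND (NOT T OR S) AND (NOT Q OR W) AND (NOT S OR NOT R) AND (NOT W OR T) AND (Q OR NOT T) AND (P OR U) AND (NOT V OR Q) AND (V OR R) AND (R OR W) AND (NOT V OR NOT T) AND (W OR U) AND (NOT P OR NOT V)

Try Q = true.
From the singleton clause (W), W = true.
From the singleton clause (T), T = true.
From the singleton clause (S), S = true.
From the singleton clause (NOT R), R = false.
From the singleton clause (V), V = true.
Now (NOT V) is unsatisfied and unit — conflict.
That branch fails; take Q = false instead.
From the singleton clause (NOT S), S = false.
From the singleton clause (NOT T), T = false.
From the singleton clause (W), W = true.
Now (NOT W) is unsatisfied and unit — conflict.
Both values of Q lead to a conflict.

UNSATISFIABLE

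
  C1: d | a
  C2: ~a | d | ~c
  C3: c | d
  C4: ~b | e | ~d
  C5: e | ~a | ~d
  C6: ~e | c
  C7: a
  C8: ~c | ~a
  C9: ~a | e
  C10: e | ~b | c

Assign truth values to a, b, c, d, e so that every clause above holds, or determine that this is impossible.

UNSATISFIABLE

The clause (a) is unit, so a = 1.
The clause (~c) is unit, so c = 0.
The clause (d) is unit, so d = 1.
The clause (e) is unit, so e = 1.
That conflicts with the unit clause (~e).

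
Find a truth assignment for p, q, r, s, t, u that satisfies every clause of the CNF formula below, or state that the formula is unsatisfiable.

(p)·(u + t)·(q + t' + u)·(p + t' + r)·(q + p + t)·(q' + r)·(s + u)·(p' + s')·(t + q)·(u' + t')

From the singleton clause (p), p = 1.
From the singleton clause (s'), s = 0.
From the singleton clause (u), u = 1.
From the singleton clause (t'), t = 0.
From the singleton clause (q), q = 1.
From the singleton clause (r), r = 1.
All clauses are satisfied.

p ↦ 1,  q ↦ 1,  r ↦ 1,  s ↦ 0,  t ↦ 0,  u ↦ 1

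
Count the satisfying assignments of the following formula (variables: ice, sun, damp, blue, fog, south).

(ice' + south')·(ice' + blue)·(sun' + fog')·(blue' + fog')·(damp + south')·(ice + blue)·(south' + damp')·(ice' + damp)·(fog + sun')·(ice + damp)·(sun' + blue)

2

There are 2^6 = 64 truth assignments over (ice, sun, damp, blue, fog, south).
Split on ice. With ice = 1, the clauses containing ice are satisfied and ice' drops from the rest; 1 of the 2^5 = 32 assignments to the other variables satisfy what remains.
With ice = 0, by the same count on the reduced clause set, 1 assignment works.
(One model: ice=F, sun=F, damp=T, blue=T, fog=F, south=F.)
Total: 1 + 1 = 2.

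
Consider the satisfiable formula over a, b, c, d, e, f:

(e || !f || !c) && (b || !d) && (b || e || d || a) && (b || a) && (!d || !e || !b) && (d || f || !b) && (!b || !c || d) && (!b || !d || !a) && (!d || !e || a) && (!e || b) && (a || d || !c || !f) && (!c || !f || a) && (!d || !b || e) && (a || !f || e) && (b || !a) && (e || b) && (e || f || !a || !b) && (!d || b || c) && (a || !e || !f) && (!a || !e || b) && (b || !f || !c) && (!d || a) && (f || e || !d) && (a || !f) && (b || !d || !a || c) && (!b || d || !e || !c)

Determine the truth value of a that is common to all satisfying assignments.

Suppose a = false.
Unit clause (b) forces b = true.
Unit clause (!d) forces d = false.
Unit clause (f) forces f = true.
Now (!f) is unsatisfied and unit — conflict.
So every satisfying assignment has a = True.

True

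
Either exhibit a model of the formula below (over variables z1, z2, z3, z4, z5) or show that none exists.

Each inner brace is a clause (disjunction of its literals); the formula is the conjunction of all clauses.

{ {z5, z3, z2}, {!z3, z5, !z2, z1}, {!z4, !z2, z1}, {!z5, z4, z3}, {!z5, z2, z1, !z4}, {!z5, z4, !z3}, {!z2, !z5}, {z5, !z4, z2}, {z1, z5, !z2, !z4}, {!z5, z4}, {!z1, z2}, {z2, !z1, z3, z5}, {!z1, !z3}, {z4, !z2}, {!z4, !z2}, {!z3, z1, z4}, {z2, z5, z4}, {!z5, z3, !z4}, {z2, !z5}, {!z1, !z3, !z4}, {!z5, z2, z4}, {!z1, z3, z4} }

Case z2 = false:
Unit clause (!z1) forces z1 = false.
Unit clause (!z5) forces z5 = false.
Unit clause (z3) forces z3 = true.
Unit clause (!z4) forces z4 = false.
Now (z4) is unsatisfied and unit — conflict.
Undo z2 and try z2 = true.
Unit clause (!z5) forces z5 = false.
Unit clause (z4) forces z4 = true.
Now (!z4) is unsatisfied and unit — conflict.
Either choice for z2 ends in contradiction.

UNSATISFIABLE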